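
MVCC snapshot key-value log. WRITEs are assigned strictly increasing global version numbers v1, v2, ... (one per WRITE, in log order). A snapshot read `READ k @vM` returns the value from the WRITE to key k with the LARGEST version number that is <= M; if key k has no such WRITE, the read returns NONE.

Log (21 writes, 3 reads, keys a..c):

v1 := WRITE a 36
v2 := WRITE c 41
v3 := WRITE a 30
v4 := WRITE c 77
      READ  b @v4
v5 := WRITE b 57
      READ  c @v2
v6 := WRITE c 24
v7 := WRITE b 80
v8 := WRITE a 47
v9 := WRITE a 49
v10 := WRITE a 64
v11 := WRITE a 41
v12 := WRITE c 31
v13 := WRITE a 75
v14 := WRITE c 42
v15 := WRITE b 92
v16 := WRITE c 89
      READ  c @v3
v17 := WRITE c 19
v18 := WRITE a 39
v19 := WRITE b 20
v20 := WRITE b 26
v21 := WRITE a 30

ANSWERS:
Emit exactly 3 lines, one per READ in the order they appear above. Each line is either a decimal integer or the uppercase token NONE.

Answer: NONE
41
41

Derivation:
v1: WRITE a=36  (a history now [(1, 36)])
v2: WRITE c=41  (c history now [(2, 41)])
v3: WRITE a=30  (a history now [(1, 36), (3, 30)])
v4: WRITE c=77  (c history now [(2, 41), (4, 77)])
READ b @v4: history=[] -> no version <= 4 -> NONE
v5: WRITE b=57  (b history now [(5, 57)])
READ c @v2: history=[(2, 41), (4, 77)] -> pick v2 -> 41
v6: WRITE c=24  (c history now [(2, 41), (4, 77), (6, 24)])
v7: WRITE b=80  (b history now [(5, 57), (7, 80)])
v8: WRITE a=47  (a history now [(1, 36), (3, 30), (8, 47)])
v9: WRITE a=49  (a history now [(1, 36), (3, 30), (8, 47), (9, 49)])
v10: WRITE a=64  (a history now [(1, 36), (3, 30), (8, 47), (9, 49), (10, 64)])
v11: WRITE a=41  (a history now [(1, 36), (3, 30), (8, 47), (9, 49), (10, 64), (11, 41)])
v12: WRITE c=31  (c history now [(2, 41), (4, 77), (6, 24), (12, 31)])
v13: WRITE a=75  (a history now [(1, 36), (3, 30), (8, 47), (9, 49), (10, 64), (11, 41), (13, 75)])
v14: WRITE c=42  (c history now [(2, 41), (4, 77), (6, 24), (12, 31), (14, 42)])
v15: WRITE b=92  (b history now [(5, 57), (7, 80), (15, 92)])
v16: WRITE c=89  (c history now [(2, 41), (4, 77), (6, 24), (12, 31), (14, 42), (16, 89)])
READ c @v3: history=[(2, 41), (4, 77), (6, 24), (12, 31), (14, 42), (16, 89)] -> pick v2 -> 41
v17: WRITE c=19  (c history now [(2, 41), (4, 77), (6, 24), (12, 31), (14, 42), (16, 89), (17, 19)])
v18: WRITE a=39  (a history now [(1, 36), (3, 30), (8, 47), (9, 49), (10, 64), (11, 41), (13, 75), (18, 39)])
v19: WRITE b=20  (b history now [(5, 57), (7, 80), (15, 92), (19, 20)])
v20: WRITE b=26  (b history now [(5, 57), (7, 80), (15, 92), (19, 20), (20, 26)])
v21: WRITE a=30  (a history now [(1, 36), (3, 30), (8, 47), (9, 49), (10, 64), (11, 41), (13, 75), (18, 39), (21, 30)])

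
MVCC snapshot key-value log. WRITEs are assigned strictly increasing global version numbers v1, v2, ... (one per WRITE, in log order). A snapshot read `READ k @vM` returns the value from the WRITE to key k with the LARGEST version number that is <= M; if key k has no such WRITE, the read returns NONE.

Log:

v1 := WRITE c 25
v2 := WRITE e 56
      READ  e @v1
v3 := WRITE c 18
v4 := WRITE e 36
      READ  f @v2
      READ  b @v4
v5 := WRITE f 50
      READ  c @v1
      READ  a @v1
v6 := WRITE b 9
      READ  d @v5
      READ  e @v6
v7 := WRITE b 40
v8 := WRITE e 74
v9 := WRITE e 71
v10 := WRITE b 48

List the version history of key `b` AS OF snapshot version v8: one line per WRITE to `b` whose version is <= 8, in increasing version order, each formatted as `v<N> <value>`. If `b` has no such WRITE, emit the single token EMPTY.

Scan writes for key=b with version <= 8:
  v1 WRITE c 25 -> skip
  v2 WRITE e 56 -> skip
  v3 WRITE c 18 -> skip
  v4 WRITE e 36 -> skip
  v5 WRITE f 50 -> skip
  v6 WRITE b 9 -> keep
  v7 WRITE b 40 -> keep
  v8 WRITE e 74 -> skip
  v9 WRITE e 71 -> skip
  v10 WRITE b 48 -> drop (> snap)
Collected: [(6, 9), (7, 40)]

Answer: v6 9
v7 40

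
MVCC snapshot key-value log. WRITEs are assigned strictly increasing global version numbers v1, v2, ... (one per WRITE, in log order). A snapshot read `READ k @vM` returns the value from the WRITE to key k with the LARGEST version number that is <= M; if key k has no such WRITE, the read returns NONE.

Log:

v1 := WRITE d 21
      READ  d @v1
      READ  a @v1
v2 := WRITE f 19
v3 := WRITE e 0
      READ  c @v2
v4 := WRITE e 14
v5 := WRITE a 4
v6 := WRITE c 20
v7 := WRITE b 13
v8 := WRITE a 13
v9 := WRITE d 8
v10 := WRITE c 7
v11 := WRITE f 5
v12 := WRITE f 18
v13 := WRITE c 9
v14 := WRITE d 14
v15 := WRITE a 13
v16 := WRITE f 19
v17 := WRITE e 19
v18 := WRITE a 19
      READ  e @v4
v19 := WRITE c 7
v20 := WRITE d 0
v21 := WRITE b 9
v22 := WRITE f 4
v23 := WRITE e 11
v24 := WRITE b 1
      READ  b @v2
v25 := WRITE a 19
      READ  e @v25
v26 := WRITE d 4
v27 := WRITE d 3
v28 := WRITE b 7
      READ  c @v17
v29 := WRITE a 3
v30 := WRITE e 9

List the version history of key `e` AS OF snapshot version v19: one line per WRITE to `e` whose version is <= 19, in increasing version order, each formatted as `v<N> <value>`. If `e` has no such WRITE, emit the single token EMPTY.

Answer: v3 0
v4 14
v17 19

Derivation:
Scan writes for key=e with version <= 19:
  v1 WRITE d 21 -> skip
  v2 WRITE f 19 -> skip
  v3 WRITE e 0 -> keep
  v4 WRITE e 14 -> keep
  v5 WRITE a 4 -> skip
  v6 WRITE c 20 -> skip
  v7 WRITE b 13 -> skip
  v8 WRITE a 13 -> skip
  v9 WRITE d 8 -> skip
  v10 WRITE c 7 -> skip
  v11 WRITE f 5 -> skip
  v12 WRITE f 18 -> skip
  v13 WRITE c 9 -> skip
  v14 WRITE d 14 -> skip
  v15 WRITE a 13 -> skip
  v16 WRITE f 19 -> skip
  v17 WRITE e 19 -> keep
  v18 WRITE a 19 -> skip
  v19 WRITE c 7 -> skip
  v20 WRITE d 0 -> skip
  v21 WRITE b 9 -> skip
  v22 WRITE f 4 -> skip
  v23 WRITE e 11 -> drop (> snap)
  v24 WRITE b 1 -> skip
  v25 WRITE a 19 -> skip
  v26 WRITE d 4 -> skip
  v27 WRITE d 3 -> skip
  v28 WRITE b 7 -> skip
  v29 WRITE a 3 -> skip
  v30 WRITE e 9 -> drop (> snap)
Collected: [(3, 0), (4, 14), (17, 19)]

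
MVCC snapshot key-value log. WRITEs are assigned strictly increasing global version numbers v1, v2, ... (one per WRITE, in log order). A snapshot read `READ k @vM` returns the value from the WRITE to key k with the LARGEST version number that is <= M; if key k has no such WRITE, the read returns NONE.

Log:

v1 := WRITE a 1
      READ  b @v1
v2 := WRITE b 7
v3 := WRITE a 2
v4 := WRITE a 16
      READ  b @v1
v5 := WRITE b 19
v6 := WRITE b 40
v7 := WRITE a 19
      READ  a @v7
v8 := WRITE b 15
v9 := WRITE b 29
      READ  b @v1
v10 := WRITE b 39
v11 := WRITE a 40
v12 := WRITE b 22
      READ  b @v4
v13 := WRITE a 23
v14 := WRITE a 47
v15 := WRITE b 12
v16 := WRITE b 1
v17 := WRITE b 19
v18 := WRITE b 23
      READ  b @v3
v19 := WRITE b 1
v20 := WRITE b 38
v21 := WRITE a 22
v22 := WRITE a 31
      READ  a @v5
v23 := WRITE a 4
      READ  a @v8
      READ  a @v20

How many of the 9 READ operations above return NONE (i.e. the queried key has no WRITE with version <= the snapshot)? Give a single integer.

v1: WRITE a=1  (a history now [(1, 1)])
READ b @v1: history=[] -> no version <= 1 -> NONE
v2: WRITE b=7  (b history now [(2, 7)])
v3: WRITE a=2  (a history now [(1, 1), (3, 2)])
v4: WRITE a=16  (a history now [(1, 1), (3, 2), (4, 16)])
READ b @v1: history=[(2, 7)] -> no version <= 1 -> NONE
v5: WRITE b=19  (b history now [(2, 7), (5, 19)])
v6: WRITE b=40  (b history now [(2, 7), (5, 19), (6, 40)])
v7: WRITE a=19  (a history now [(1, 1), (3, 2), (4, 16), (7, 19)])
READ a @v7: history=[(1, 1), (3, 2), (4, 16), (7, 19)] -> pick v7 -> 19
v8: WRITE b=15  (b history now [(2, 7), (5, 19), (6, 40), (8, 15)])
v9: WRITE b=29  (b history now [(2, 7), (5, 19), (6, 40), (8, 15), (9, 29)])
READ b @v1: history=[(2, 7), (5, 19), (6, 40), (8, 15), (9, 29)] -> no version <= 1 -> NONE
v10: WRITE b=39  (b history now [(2, 7), (5, 19), (6, 40), (8, 15), (9, 29), (10, 39)])
v11: WRITE a=40  (a history now [(1, 1), (3, 2), (4, 16), (7, 19), (11, 40)])
v12: WRITE b=22  (b history now [(2, 7), (5, 19), (6, 40), (8, 15), (9, 29), (10, 39), (12, 22)])
READ b @v4: history=[(2, 7), (5, 19), (6, 40), (8, 15), (9, 29), (10, 39), (12, 22)] -> pick v2 -> 7
v13: WRITE a=23  (a history now [(1, 1), (3, 2), (4, 16), (7, 19), (11, 40), (13, 23)])
v14: WRITE a=47  (a history now [(1, 1), (3, 2), (4, 16), (7, 19), (11, 40), (13, 23), (14, 47)])
v15: WRITE b=12  (b history now [(2, 7), (5, 19), (6, 40), (8, 15), (9, 29), (10, 39), (12, 22), (15, 12)])
v16: WRITE b=1  (b history now [(2, 7), (5, 19), (6, 40), (8, 15), (9, 29), (10, 39), (12, 22), (15, 12), (16, 1)])
v17: WRITE b=19  (b history now [(2, 7), (5, 19), (6, 40), (8, 15), (9, 29), (10, 39), (12, 22), (15, 12), (16, 1), (17, 19)])
v18: WRITE b=23  (b history now [(2, 7), (5, 19), (6, 40), (8, 15), (9, 29), (10, 39), (12, 22), (15, 12), (16, 1), (17, 19), (18, 23)])
READ b @v3: history=[(2, 7), (5, 19), (6, 40), (8, 15), (9, 29), (10, 39), (12, 22), (15, 12), (16, 1), (17, 19), (18, 23)] -> pick v2 -> 7
v19: WRITE b=1  (b history now [(2, 7), (5, 19), (6, 40), (8, 15), (9, 29), (10, 39), (12, 22), (15, 12), (16, 1), (17, 19), (18, 23), (19, 1)])
v20: WRITE b=38  (b history now [(2, 7), (5, 19), (6, 40), (8, 15), (9, 29), (10, 39), (12, 22), (15, 12), (16, 1), (17, 19), (18, 23), (19, 1), (20, 38)])
v21: WRITE a=22  (a history now [(1, 1), (3, 2), (4, 16), (7, 19), (11, 40), (13, 23), (14, 47), (21, 22)])
v22: WRITE a=31  (a history now [(1, 1), (3, 2), (4, 16), (7, 19), (11, 40), (13, 23), (14, 47), (21, 22), (22, 31)])
READ a @v5: history=[(1, 1), (3, 2), (4, 16), (7, 19), (11, 40), (13, 23), (14, 47), (21, 22), (22, 31)] -> pick v4 -> 16
v23: WRITE a=4  (a history now [(1, 1), (3, 2), (4, 16), (7, 19), (11, 40), (13, 23), (14, 47), (21, 22), (22, 31), (23, 4)])
READ a @v8: history=[(1, 1), (3, 2), (4, 16), (7, 19), (11, 40), (13, 23), (14, 47), (21, 22), (22, 31), (23, 4)] -> pick v7 -> 19
READ a @v20: history=[(1, 1), (3, 2), (4, 16), (7, 19), (11, 40), (13, 23), (14, 47), (21, 22), (22, 31), (23, 4)] -> pick v14 -> 47
Read results in order: ['NONE', 'NONE', '19', 'NONE', '7', '7', '16', '19', '47']
NONE count = 3

Answer: 3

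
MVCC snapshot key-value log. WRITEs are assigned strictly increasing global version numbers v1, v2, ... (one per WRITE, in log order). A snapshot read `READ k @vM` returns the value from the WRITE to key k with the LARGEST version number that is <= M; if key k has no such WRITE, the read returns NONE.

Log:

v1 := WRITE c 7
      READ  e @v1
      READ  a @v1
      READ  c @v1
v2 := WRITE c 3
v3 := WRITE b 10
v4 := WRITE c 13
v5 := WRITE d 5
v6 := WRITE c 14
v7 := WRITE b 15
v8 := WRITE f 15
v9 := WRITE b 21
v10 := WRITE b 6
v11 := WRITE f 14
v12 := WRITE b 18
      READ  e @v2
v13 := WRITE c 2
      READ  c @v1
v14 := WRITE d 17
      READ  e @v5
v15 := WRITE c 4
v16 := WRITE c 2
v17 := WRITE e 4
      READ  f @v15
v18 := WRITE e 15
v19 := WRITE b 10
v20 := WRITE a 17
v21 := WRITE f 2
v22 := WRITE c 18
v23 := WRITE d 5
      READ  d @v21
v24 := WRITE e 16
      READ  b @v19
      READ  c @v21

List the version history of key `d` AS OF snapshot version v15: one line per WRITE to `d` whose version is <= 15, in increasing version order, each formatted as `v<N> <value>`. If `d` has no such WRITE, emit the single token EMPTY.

Answer: v5 5
v14 17

Derivation:
Scan writes for key=d with version <= 15:
  v1 WRITE c 7 -> skip
  v2 WRITE c 3 -> skip
  v3 WRITE b 10 -> skip
  v4 WRITE c 13 -> skip
  v5 WRITE d 5 -> keep
  v6 WRITE c 14 -> skip
  v7 WRITE b 15 -> skip
  v8 WRITE f 15 -> skip
  v9 WRITE b 21 -> skip
  v10 WRITE b 6 -> skip
  v11 WRITE f 14 -> skip
  v12 WRITE b 18 -> skip
  v13 WRITE c 2 -> skip
  v14 WRITE d 17 -> keep
  v15 WRITE c 4 -> skip
  v16 WRITE c 2 -> skip
  v17 WRITE e 4 -> skip
  v18 WRITE e 15 -> skip
  v19 WRITE b 10 -> skip
  v20 WRITE a 17 -> skip
  v21 WRITE f 2 -> skip
  v22 WRITE c 18 -> skip
  v23 WRITE d 5 -> drop (> snap)
  v24 WRITE e 16 -> skip
Collected: [(5, 5), (14, 17)]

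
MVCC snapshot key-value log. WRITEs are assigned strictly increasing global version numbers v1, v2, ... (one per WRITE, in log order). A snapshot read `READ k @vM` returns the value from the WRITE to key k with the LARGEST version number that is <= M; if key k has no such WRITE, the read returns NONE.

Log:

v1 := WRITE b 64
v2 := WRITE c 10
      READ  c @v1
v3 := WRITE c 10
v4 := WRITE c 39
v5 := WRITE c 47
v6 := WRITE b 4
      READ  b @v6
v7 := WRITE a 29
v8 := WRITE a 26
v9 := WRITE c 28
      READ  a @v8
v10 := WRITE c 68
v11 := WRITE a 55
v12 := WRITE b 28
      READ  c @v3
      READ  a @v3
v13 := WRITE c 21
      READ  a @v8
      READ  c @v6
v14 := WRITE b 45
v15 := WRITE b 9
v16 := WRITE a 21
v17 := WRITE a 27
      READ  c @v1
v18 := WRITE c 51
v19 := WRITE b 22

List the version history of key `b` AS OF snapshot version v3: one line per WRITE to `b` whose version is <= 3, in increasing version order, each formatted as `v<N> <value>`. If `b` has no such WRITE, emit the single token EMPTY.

Answer: v1 64

Derivation:
Scan writes for key=b with version <= 3:
  v1 WRITE b 64 -> keep
  v2 WRITE c 10 -> skip
  v3 WRITE c 10 -> skip
  v4 WRITE c 39 -> skip
  v5 WRITE c 47 -> skip
  v6 WRITE b 4 -> drop (> snap)
  v7 WRITE a 29 -> skip
  v8 WRITE a 26 -> skip
  v9 WRITE c 28 -> skip
  v10 WRITE c 68 -> skip
  v11 WRITE a 55 -> skip
  v12 WRITE b 28 -> drop (> snap)
  v13 WRITE c 21 -> skip
  v14 WRITE b 45 -> drop (> snap)
  v15 WRITE b 9 -> drop (> snap)
  v16 WRITE a 21 -> skip
  v17 WRITE a 27 -> skip
  v18 WRITE c 51 -> skip
  v19 WRITE b 22 -> drop (> snap)
Collected: [(1, 64)]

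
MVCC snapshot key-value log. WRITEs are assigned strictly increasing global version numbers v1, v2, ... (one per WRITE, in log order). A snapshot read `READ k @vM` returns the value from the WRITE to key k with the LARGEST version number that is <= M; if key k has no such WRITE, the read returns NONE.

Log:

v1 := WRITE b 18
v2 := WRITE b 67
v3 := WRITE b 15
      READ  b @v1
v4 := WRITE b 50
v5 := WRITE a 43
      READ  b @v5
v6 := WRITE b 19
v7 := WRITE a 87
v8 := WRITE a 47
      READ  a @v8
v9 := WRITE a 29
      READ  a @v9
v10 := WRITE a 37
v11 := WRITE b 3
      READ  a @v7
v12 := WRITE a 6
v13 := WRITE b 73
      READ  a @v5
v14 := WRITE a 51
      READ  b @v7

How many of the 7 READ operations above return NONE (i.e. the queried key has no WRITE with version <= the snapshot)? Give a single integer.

v1: WRITE b=18  (b history now [(1, 18)])
v2: WRITE b=67  (b history now [(1, 18), (2, 67)])
v3: WRITE b=15  (b history now [(1, 18), (2, 67), (3, 15)])
READ b @v1: history=[(1, 18), (2, 67), (3, 15)] -> pick v1 -> 18
v4: WRITE b=50  (b history now [(1, 18), (2, 67), (3, 15), (4, 50)])
v5: WRITE a=43  (a history now [(5, 43)])
READ b @v5: history=[(1, 18), (2, 67), (3, 15), (4, 50)] -> pick v4 -> 50
v6: WRITE b=19  (b history now [(1, 18), (2, 67), (3, 15), (4, 50), (6, 19)])
v7: WRITE a=87  (a history now [(5, 43), (7, 87)])
v8: WRITE a=47  (a history now [(5, 43), (7, 87), (8, 47)])
READ a @v8: history=[(5, 43), (7, 87), (8, 47)] -> pick v8 -> 47
v9: WRITE a=29  (a history now [(5, 43), (7, 87), (8, 47), (9, 29)])
READ a @v9: history=[(5, 43), (7, 87), (8, 47), (9, 29)] -> pick v9 -> 29
v10: WRITE a=37  (a history now [(5, 43), (7, 87), (8, 47), (9, 29), (10, 37)])
v11: WRITE b=3  (b history now [(1, 18), (2, 67), (3, 15), (4, 50), (6, 19), (11, 3)])
READ a @v7: history=[(5, 43), (7, 87), (8, 47), (9, 29), (10, 37)] -> pick v7 -> 87
v12: WRITE a=6  (a history now [(5, 43), (7, 87), (8, 47), (9, 29), (10, 37), (12, 6)])
v13: WRITE b=73  (b history now [(1, 18), (2, 67), (3, 15), (4, 50), (6, 19), (11, 3), (13, 73)])
READ a @v5: history=[(5, 43), (7, 87), (8, 47), (9, 29), (10, 37), (12, 6)] -> pick v5 -> 43
v14: WRITE a=51  (a history now [(5, 43), (7, 87), (8, 47), (9, 29), (10, 37), (12, 6), (14, 51)])
READ b @v7: history=[(1, 18), (2, 67), (3, 15), (4, 50), (6, 19), (11, 3), (13, 73)] -> pick v6 -> 19
Read results in order: ['18', '50', '47', '29', '87', '43', '19']
NONE count = 0

Answer: 0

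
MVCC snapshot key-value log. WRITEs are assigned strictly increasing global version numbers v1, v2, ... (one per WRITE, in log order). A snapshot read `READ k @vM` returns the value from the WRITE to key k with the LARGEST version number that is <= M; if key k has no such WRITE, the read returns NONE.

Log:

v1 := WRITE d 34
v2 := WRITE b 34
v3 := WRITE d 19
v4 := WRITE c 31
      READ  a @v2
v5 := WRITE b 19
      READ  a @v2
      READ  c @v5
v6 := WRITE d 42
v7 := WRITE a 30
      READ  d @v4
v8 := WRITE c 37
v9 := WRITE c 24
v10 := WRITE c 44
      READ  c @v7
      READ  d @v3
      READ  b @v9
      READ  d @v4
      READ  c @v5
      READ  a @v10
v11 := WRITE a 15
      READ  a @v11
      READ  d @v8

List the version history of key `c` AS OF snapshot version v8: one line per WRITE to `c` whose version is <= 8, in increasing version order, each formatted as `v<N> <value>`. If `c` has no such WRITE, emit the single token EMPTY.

Scan writes for key=c with version <= 8:
  v1 WRITE d 34 -> skip
  v2 WRITE b 34 -> skip
  v3 WRITE d 19 -> skip
  v4 WRITE c 31 -> keep
  v5 WRITE b 19 -> skip
  v6 WRITE d 42 -> skip
  v7 WRITE a 30 -> skip
  v8 WRITE c 37 -> keep
  v9 WRITE c 24 -> drop (> snap)
  v10 WRITE c 44 -> drop (> snap)
  v11 WRITE a 15 -> skip
Collected: [(4, 31), (8, 37)]

Answer: v4 31
v8 37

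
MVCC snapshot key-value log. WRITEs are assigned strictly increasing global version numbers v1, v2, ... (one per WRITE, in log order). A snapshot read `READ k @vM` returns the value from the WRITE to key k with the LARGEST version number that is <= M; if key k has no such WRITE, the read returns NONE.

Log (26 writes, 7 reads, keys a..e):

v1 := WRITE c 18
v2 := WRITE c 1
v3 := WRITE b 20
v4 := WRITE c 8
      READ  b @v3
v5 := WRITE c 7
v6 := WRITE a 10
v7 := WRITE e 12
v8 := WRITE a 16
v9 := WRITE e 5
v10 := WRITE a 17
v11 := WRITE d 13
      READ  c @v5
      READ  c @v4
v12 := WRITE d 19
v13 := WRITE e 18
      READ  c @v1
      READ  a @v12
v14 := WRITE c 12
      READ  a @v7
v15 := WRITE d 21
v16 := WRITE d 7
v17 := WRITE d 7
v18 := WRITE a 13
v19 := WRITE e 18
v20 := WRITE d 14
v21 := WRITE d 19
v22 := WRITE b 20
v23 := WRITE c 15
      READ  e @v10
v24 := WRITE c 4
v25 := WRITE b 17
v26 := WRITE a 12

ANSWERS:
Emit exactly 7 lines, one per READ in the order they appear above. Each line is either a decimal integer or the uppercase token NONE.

v1: WRITE c=18  (c history now [(1, 18)])
v2: WRITE c=1  (c history now [(1, 18), (2, 1)])
v3: WRITE b=20  (b history now [(3, 20)])
v4: WRITE c=8  (c history now [(1, 18), (2, 1), (4, 8)])
READ b @v3: history=[(3, 20)] -> pick v3 -> 20
v5: WRITE c=7  (c history now [(1, 18), (2, 1), (4, 8), (5, 7)])
v6: WRITE a=10  (a history now [(6, 10)])
v7: WRITE e=12  (e history now [(7, 12)])
v8: WRITE a=16  (a history now [(6, 10), (8, 16)])
v9: WRITE e=5  (e history now [(7, 12), (9, 5)])
v10: WRITE a=17  (a history now [(6, 10), (8, 16), (10, 17)])
v11: WRITE d=13  (d history now [(11, 13)])
READ c @v5: history=[(1, 18), (2, 1), (4, 8), (5, 7)] -> pick v5 -> 7
READ c @v4: history=[(1, 18), (2, 1), (4, 8), (5, 7)] -> pick v4 -> 8
v12: WRITE d=19  (d history now [(11, 13), (12, 19)])
v13: WRITE e=18  (e history now [(7, 12), (9, 5), (13, 18)])
READ c @v1: history=[(1, 18), (2, 1), (4, 8), (5, 7)] -> pick v1 -> 18
READ a @v12: history=[(6, 10), (8, 16), (10, 17)] -> pick v10 -> 17
v14: WRITE c=12  (c history now [(1, 18), (2, 1), (4, 8), (5, 7), (14, 12)])
READ a @v7: history=[(6, 10), (8, 16), (10, 17)] -> pick v6 -> 10
v15: WRITE d=21  (d history now [(11, 13), (12, 19), (15, 21)])
v16: WRITE d=7  (d history now [(11, 13), (12, 19), (15, 21), (16, 7)])
v17: WRITE d=7  (d history now [(11, 13), (12, 19), (15, 21), (16, 7), (17, 7)])
v18: WRITE a=13  (a history now [(6, 10), (8, 16), (10, 17), (18, 13)])
v19: WRITE e=18  (e history now [(7, 12), (9, 5), (13, 18), (19, 18)])
v20: WRITE d=14  (d history now [(11, 13), (12, 19), (15, 21), (16, 7), (17, 7), (20, 14)])
v21: WRITE d=19  (d history now [(11, 13), (12, 19), (15, 21), (16, 7), (17, 7), (20, 14), (21, 19)])
v22: WRITE b=20  (b history now [(3, 20), (22, 20)])
v23: WRITE c=15  (c history now [(1, 18), (2, 1), (4, 8), (5, 7), (14, 12), (23, 15)])
READ e @v10: history=[(7, 12), (9, 5), (13, 18), (19, 18)] -> pick v9 -> 5
v24: WRITE c=4  (c history now [(1, 18), (2, 1), (4, 8), (5, 7), (14, 12), (23, 15), (24, 4)])
v25: WRITE b=17  (b history now [(3, 20), (22, 20), (25, 17)])
v26: WRITE a=12  (a history now [(6, 10), (8, 16), (10, 17), (18, 13), (26, 12)])

Answer: 20
7
8
18
17
10
5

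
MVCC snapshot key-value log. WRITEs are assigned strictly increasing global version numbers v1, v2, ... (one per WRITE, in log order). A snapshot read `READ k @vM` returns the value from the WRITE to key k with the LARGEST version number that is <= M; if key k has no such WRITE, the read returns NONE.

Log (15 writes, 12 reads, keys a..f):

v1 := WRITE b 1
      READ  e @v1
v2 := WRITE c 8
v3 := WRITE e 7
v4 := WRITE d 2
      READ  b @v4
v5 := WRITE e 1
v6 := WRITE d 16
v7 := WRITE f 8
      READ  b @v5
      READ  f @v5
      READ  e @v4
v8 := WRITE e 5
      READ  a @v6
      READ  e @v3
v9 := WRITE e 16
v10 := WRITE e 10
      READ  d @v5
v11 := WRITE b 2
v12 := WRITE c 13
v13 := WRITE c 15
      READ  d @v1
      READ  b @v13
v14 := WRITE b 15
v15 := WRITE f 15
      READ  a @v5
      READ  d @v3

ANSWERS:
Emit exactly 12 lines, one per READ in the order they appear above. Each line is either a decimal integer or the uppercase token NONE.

Answer: NONE
1
1
NONE
7
NONE
7
2
NONE
2
NONE
NONE

Derivation:
v1: WRITE b=1  (b history now [(1, 1)])
READ e @v1: history=[] -> no version <= 1 -> NONE
v2: WRITE c=8  (c history now [(2, 8)])
v3: WRITE e=7  (e history now [(3, 7)])
v4: WRITE d=2  (d history now [(4, 2)])
READ b @v4: history=[(1, 1)] -> pick v1 -> 1
v5: WRITE e=1  (e history now [(3, 7), (5, 1)])
v6: WRITE d=16  (d history now [(4, 2), (6, 16)])
v7: WRITE f=8  (f history now [(7, 8)])
READ b @v5: history=[(1, 1)] -> pick v1 -> 1
READ f @v5: history=[(7, 8)] -> no version <= 5 -> NONE
READ e @v4: history=[(3, 7), (5, 1)] -> pick v3 -> 7
v8: WRITE e=5  (e history now [(3, 7), (5, 1), (8, 5)])
READ a @v6: history=[] -> no version <= 6 -> NONE
READ e @v3: history=[(3, 7), (5, 1), (8, 5)] -> pick v3 -> 7
v9: WRITE e=16  (e history now [(3, 7), (5, 1), (8, 5), (9, 16)])
v10: WRITE e=10  (e history now [(3, 7), (5, 1), (8, 5), (9, 16), (10, 10)])
READ d @v5: history=[(4, 2), (6, 16)] -> pick v4 -> 2
v11: WRITE b=2  (b history now [(1, 1), (11, 2)])
v12: WRITE c=13  (c history now [(2, 8), (12, 13)])
v13: WRITE c=15  (c history now [(2, 8), (12, 13), (13, 15)])
READ d @v1: history=[(4, 2), (6, 16)] -> no version <= 1 -> NONE
READ b @v13: history=[(1, 1), (11, 2)] -> pick v11 -> 2
v14: WRITE b=15  (b history now [(1, 1), (11, 2), (14, 15)])
v15: WRITE f=15  (f history now [(7, 8), (15, 15)])
READ a @v5: history=[] -> no version <= 5 -> NONE
READ d @v3: history=[(4, 2), (6, 16)] -> no version <= 3 -> NONE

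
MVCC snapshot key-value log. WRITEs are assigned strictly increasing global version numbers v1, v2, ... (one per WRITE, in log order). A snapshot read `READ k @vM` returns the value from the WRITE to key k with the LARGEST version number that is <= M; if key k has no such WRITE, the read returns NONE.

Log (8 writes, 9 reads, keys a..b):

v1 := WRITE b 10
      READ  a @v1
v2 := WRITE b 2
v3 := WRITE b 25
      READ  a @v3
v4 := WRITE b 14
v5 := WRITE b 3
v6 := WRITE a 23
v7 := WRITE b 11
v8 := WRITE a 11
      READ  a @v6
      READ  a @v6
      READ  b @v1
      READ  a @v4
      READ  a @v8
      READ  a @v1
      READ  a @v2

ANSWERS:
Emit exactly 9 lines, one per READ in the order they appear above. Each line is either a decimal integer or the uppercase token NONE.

Answer: NONE
NONE
23
23
10
NONE
11
NONE
NONE

Derivation:
v1: WRITE b=10  (b history now [(1, 10)])
READ a @v1: history=[] -> no version <= 1 -> NONE
v2: WRITE b=2  (b history now [(1, 10), (2, 2)])
v3: WRITE b=25  (b history now [(1, 10), (2, 2), (3, 25)])
READ a @v3: history=[] -> no version <= 3 -> NONE
v4: WRITE b=14  (b history now [(1, 10), (2, 2), (3, 25), (4, 14)])
v5: WRITE b=3  (b history now [(1, 10), (2, 2), (3, 25), (4, 14), (5, 3)])
v6: WRITE a=23  (a history now [(6, 23)])
v7: WRITE b=11  (b history now [(1, 10), (2, 2), (3, 25), (4, 14), (5, 3), (7, 11)])
v8: WRITE a=11  (a history now [(6, 23), (8, 11)])
READ a @v6: history=[(6, 23), (8, 11)] -> pick v6 -> 23
READ a @v6: history=[(6, 23), (8, 11)] -> pick v6 -> 23
READ b @v1: history=[(1, 10), (2, 2), (3, 25), (4, 14), (5, 3), (7, 11)] -> pick v1 -> 10
READ a @v4: history=[(6, 23), (8, 11)] -> no version <= 4 -> NONE
READ a @v8: history=[(6, 23), (8, 11)] -> pick v8 -> 11
READ a @v1: history=[(6, 23), (8, 11)] -> no version <= 1 -> NONE
READ a @v2: history=[(6, 23), (8, 11)] -> no version <= 2 -> NONE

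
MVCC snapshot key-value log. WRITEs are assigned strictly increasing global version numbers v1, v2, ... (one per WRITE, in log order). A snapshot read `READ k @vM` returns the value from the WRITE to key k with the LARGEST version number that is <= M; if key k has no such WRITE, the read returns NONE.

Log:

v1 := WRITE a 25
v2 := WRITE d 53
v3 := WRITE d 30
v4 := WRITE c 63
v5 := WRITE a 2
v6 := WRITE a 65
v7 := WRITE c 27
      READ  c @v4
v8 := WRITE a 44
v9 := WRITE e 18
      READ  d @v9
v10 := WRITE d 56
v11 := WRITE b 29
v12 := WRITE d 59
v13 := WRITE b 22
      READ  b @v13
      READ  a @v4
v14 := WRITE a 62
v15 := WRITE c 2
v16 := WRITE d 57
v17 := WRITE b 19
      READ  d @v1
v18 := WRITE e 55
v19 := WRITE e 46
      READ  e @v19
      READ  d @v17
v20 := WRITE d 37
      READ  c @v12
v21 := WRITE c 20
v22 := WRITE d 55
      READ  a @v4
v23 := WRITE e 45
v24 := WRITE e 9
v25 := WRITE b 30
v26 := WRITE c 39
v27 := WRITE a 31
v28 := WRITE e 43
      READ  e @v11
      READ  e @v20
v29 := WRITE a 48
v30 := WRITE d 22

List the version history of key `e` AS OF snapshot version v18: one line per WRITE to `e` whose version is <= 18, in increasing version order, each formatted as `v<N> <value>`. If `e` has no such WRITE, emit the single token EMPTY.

Answer: v9 18
v18 55

Derivation:
Scan writes for key=e with version <= 18:
  v1 WRITE a 25 -> skip
  v2 WRITE d 53 -> skip
  v3 WRITE d 30 -> skip
  v4 WRITE c 63 -> skip
  v5 WRITE a 2 -> skip
  v6 WRITE a 65 -> skip
  v7 WRITE c 27 -> skip
  v8 WRITE a 44 -> skip
  v9 WRITE e 18 -> keep
  v10 WRITE d 56 -> skip
  v11 WRITE b 29 -> skip
  v12 WRITE d 59 -> skip
  v13 WRITE b 22 -> skip
  v14 WRITE a 62 -> skip
  v15 WRITE c 2 -> skip
  v16 WRITE d 57 -> skip
  v17 WRITE b 19 -> skip
  v18 WRITE e 55 -> keep
  v19 WRITE e 46 -> drop (> snap)
  v20 WRITE d 37 -> skip
  v21 WRITE c 20 -> skip
  v22 WRITE d 55 -> skip
  v23 WRITE e 45 -> drop (> snap)
  v24 WRITE e 9 -> drop (> snap)
  v25 WRITE b 30 -> skip
  v26 WRITE c 39 -> skip
  v27 WRITE a 31 -> skip
  v28 WRITE e 43 -> drop (> snap)
  v29 WRITE a 48 -> skip
  v30 WRITE d 22 -> skip
Collected: [(9, 18), (18, 55)]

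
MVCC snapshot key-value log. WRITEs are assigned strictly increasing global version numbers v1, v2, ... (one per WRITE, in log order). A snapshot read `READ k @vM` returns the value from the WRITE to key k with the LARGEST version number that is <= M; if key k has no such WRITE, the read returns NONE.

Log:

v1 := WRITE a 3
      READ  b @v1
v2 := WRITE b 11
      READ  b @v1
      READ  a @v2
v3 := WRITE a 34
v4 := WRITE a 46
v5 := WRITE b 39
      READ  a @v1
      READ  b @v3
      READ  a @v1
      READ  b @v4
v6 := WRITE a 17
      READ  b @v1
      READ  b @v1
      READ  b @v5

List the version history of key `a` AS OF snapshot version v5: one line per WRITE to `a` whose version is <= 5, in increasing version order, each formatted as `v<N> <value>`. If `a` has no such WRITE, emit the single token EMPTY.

Answer: v1 3
v3 34
v4 46

Derivation:
Scan writes for key=a with version <= 5:
  v1 WRITE a 3 -> keep
  v2 WRITE b 11 -> skip
  v3 WRITE a 34 -> keep
  v4 WRITE a 46 -> keep
  v5 WRITE b 39 -> skip
  v6 WRITE a 17 -> drop (> snap)
Collected: [(1, 3), (3, 34), (4, 46)]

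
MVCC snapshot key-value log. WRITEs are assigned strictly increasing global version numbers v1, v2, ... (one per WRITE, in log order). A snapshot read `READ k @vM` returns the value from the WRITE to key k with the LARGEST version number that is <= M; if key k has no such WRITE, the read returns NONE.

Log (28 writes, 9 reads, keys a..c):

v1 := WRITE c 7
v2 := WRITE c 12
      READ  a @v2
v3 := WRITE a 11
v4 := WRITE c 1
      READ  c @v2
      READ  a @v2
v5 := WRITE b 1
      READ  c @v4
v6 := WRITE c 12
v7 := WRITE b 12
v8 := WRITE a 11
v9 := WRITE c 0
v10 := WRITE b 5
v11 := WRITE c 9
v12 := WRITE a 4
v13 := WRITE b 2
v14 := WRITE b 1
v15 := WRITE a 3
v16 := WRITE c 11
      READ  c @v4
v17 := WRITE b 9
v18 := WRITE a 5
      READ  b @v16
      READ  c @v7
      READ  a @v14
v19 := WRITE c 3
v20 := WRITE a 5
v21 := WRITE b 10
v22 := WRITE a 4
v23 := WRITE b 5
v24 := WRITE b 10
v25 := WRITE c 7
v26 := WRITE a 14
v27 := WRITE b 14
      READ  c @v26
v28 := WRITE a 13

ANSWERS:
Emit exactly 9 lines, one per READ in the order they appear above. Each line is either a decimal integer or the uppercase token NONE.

Answer: NONE
12
NONE
1
1
1
12
4
7

Derivation:
v1: WRITE c=7  (c history now [(1, 7)])
v2: WRITE c=12  (c history now [(1, 7), (2, 12)])
READ a @v2: history=[] -> no version <= 2 -> NONE
v3: WRITE a=11  (a history now [(3, 11)])
v4: WRITE c=1  (c history now [(1, 7), (2, 12), (4, 1)])
READ c @v2: history=[(1, 7), (2, 12), (4, 1)] -> pick v2 -> 12
READ a @v2: history=[(3, 11)] -> no version <= 2 -> NONE
v5: WRITE b=1  (b history now [(5, 1)])
READ c @v4: history=[(1, 7), (2, 12), (4, 1)] -> pick v4 -> 1
v6: WRITE c=12  (c history now [(1, 7), (2, 12), (4, 1), (6, 12)])
v7: WRITE b=12  (b history now [(5, 1), (7, 12)])
v8: WRITE a=11  (a history now [(3, 11), (8, 11)])
v9: WRITE c=0  (c history now [(1, 7), (2, 12), (4, 1), (6, 12), (9, 0)])
v10: WRITE b=5  (b history now [(5, 1), (7, 12), (10, 5)])
v11: WRITE c=9  (c history now [(1, 7), (2, 12), (4, 1), (6, 12), (9, 0), (11, 9)])
v12: WRITE a=4  (a history now [(3, 11), (8, 11), (12, 4)])
v13: WRITE b=2  (b history now [(5, 1), (7, 12), (10, 5), (13, 2)])
v14: WRITE b=1  (b history now [(5, 1), (7, 12), (10, 5), (13, 2), (14, 1)])
v15: WRITE a=3  (a history now [(3, 11), (8, 11), (12, 4), (15, 3)])
v16: WRITE c=11  (c history now [(1, 7), (2, 12), (4, 1), (6, 12), (9, 0), (11, 9), (16, 11)])
READ c @v4: history=[(1, 7), (2, 12), (4, 1), (6, 12), (9, 0), (11, 9), (16, 11)] -> pick v4 -> 1
v17: WRITE b=9  (b history now [(5, 1), (7, 12), (10, 5), (13, 2), (14, 1), (17, 9)])
v18: WRITE a=5  (a history now [(3, 11), (8, 11), (12, 4), (15, 3), (18, 5)])
READ b @v16: history=[(5, 1), (7, 12), (10, 5), (13, 2), (14, 1), (17, 9)] -> pick v14 -> 1
READ c @v7: history=[(1, 7), (2, 12), (4, 1), (6, 12), (9, 0), (11, 9), (16, 11)] -> pick v6 -> 12
READ a @v14: history=[(3, 11), (8, 11), (12, 4), (15, 3), (18, 5)] -> pick v12 -> 4
v19: WRITE c=3  (c history now [(1, 7), (2, 12), (4, 1), (6, 12), (9, 0), (11, 9), (16, 11), (19, 3)])
v20: WRITE a=5  (a history now [(3, 11), (8, 11), (12, 4), (15, 3), (18, 5), (20, 5)])
v21: WRITE b=10  (b history now [(5, 1), (7, 12), (10, 5), (13, 2), (14, 1), (17, 9), (21, 10)])
v22: WRITE a=4  (a history now [(3, 11), (8, 11), (12, 4), (15, 3), (18, 5), (20, 5), (22, 4)])
v23: WRITE b=5  (b history now [(5, 1), (7, 12), (10, 5), (13, 2), (14, 1), (17, 9), (21, 10), (23, 5)])
v24: WRITE b=10  (b history now [(5, 1), (7, 12), (10, 5), (13, 2), (14, 1), (17, 9), (21, 10), (23, 5), (24, 10)])
v25: WRITE c=7  (c history now [(1, 7), (2, 12), (4, 1), (6, 12), (9, 0), (11, 9), (16, 11), (19, 3), (25, 7)])
v26: WRITE a=14  (a history now [(3, 11), (8, 11), (12, 4), (15, 3), (18, 5), (20, 5), (22, 4), (26, 14)])
v27: WRITE b=14  (b history now [(5, 1), (7, 12), (10, 5), (13, 2), (14, 1), (17, 9), (21, 10), (23, 5), (24, 10), (27, 14)])
READ c @v26: history=[(1, 7), (2, 12), (4, 1), (6, 12), (9, 0), (11, 9), (16, 11), (19, 3), (25, 7)] -> pick v25 -> 7
v28: WRITE a=13  (a history now [(3, 11), (8, 11), (12, 4), (15, 3), (18, 5), (20, 5), (22, 4), (26, 14), (28, 13)])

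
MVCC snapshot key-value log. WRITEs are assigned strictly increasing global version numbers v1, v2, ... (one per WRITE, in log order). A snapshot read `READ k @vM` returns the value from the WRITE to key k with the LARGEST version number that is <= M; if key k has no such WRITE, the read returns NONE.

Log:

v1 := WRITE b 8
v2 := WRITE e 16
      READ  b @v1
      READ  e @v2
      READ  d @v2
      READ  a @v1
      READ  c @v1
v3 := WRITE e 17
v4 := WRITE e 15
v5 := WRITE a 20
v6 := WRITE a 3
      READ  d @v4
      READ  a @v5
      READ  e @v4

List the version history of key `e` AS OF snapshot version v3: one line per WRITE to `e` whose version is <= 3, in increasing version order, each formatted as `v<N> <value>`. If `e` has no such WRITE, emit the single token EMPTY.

Answer: v2 16
v3 17

Derivation:
Scan writes for key=e with version <= 3:
  v1 WRITE b 8 -> skip
  v2 WRITE e 16 -> keep
  v3 WRITE e 17 -> keep
  v4 WRITE e 15 -> drop (> snap)
  v5 WRITE a 20 -> skip
  v6 WRITE a 3 -> skip
Collected: [(2, 16), (3, 17)]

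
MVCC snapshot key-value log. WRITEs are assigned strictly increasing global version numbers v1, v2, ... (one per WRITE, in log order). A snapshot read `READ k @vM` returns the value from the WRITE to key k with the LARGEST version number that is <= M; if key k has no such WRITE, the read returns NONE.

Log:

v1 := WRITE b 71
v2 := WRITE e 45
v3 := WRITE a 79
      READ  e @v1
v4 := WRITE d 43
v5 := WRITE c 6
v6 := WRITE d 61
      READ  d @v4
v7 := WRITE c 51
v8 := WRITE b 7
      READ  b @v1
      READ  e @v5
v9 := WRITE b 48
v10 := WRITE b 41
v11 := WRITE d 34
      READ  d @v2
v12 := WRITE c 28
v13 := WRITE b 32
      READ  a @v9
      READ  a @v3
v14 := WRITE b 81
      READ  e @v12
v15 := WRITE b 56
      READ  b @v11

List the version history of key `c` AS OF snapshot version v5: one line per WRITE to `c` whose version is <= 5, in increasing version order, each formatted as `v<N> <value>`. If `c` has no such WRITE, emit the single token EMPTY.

Scan writes for key=c with version <= 5:
  v1 WRITE b 71 -> skip
  v2 WRITE e 45 -> skip
  v3 WRITE a 79 -> skip
  v4 WRITE d 43 -> skip
  v5 WRITE c 6 -> keep
  v6 WRITE d 61 -> skip
  v7 WRITE c 51 -> drop (> snap)
  v8 WRITE b 7 -> skip
  v9 WRITE b 48 -> skip
  v10 WRITE b 41 -> skip
  v11 WRITE d 34 -> skip
  v12 WRITE c 28 -> drop (> snap)
  v13 WRITE b 32 -> skip
  v14 WRITE b 81 -> skip
  v15 WRITE b 56 -> skip
Collected: [(5, 6)]

Answer: v5 6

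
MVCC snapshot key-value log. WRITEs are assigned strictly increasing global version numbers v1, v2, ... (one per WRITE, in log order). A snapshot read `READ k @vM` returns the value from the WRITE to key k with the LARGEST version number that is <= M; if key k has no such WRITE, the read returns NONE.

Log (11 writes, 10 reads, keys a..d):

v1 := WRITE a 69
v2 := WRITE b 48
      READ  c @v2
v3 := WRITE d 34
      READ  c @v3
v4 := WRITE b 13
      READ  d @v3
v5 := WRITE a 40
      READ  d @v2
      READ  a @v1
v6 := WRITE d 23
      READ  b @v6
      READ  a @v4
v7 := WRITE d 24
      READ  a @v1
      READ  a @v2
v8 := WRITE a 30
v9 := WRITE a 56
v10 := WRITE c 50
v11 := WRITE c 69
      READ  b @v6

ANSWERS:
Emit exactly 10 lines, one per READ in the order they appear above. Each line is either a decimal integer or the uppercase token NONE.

v1: WRITE a=69  (a history now [(1, 69)])
v2: WRITE b=48  (b history now [(2, 48)])
READ c @v2: history=[] -> no version <= 2 -> NONE
v3: WRITE d=34  (d history now [(3, 34)])
READ c @v3: history=[] -> no version <= 3 -> NONE
v4: WRITE b=13  (b history now [(2, 48), (4, 13)])
READ d @v3: history=[(3, 34)] -> pick v3 -> 34
v5: WRITE a=40  (a history now [(1, 69), (5, 40)])
READ d @v2: history=[(3, 34)] -> no version <= 2 -> NONE
READ a @v1: history=[(1, 69), (5, 40)] -> pick v1 -> 69
v6: WRITE d=23  (d history now [(3, 34), (6, 23)])
READ b @v6: history=[(2, 48), (4, 13)] -> pick v4 -> 13
READ a @v4: history=[(1, 69), (5, 40)] -> pick v1 -> 69
v7: WRITE d=24  (d history now [(3, 34), (6, 23), (7, 24)])
READ a @v1: history=[(1, 69), (5, 40)] -> pick v1 -> 69
READ a @v2: history=[(1, 69), (5, 40)] -> pick v1 -> 69
v8: WRITE a=30  (a history now [(1, 69), (5, 40), (8, 30)])
v9: WRITE a=56  (a history now [(1, 69), (5, 40), (8, 30), (9, 56)])
v10: WRITE c=50  (c history now [(10, 50)])
v11: WRITE c=69  (c history now [(10, 50), (11, 69)])
READ b @v6: history=[(2, 48), (4, 13)] -> pick v4 -> 13

Answer: NONE
NONE
34
NONE
69
13
69
69
69
13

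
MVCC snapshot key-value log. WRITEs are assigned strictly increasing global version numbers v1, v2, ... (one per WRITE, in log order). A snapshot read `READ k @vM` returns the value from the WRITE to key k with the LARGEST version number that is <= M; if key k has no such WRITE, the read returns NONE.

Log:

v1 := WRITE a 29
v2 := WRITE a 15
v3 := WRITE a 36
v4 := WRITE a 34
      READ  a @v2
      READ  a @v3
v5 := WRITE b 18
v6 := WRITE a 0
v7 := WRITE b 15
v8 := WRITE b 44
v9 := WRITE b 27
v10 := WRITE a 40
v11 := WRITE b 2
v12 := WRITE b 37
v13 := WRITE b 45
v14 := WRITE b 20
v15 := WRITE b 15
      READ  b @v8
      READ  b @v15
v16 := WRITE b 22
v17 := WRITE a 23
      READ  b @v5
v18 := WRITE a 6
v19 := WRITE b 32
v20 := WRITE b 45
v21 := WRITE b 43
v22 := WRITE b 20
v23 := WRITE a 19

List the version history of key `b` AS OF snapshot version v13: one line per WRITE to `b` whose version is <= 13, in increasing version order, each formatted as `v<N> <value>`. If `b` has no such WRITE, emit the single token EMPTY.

Answer: v5 18
v7 15
v8 44
v9 27
v11 2
v12 37
v13 45

Derivation:
Scan writes for key=b with version <= 13:
  v1 WRITE a 29 -> skip
  v2 WRITE a 15 -> skip
  v3 WRITE a 36 -> skip
  v4 WRITE a 34 -> skip
  v5 WRITE b 18 -> keep
  v6 WRITE a 0 -> skip
  v7 WRITE b 15 -> keep
  v8 WRITE b 44 -> keep
  v9 WRITE b 27 -> keep
  v10 WRITE a 40 -> skip
  v11 WRITE b 2 -> keep
  v12 WRITE b 37 -> keep
  v13 WRITE b 45 -> keep
  v14 WRITE b 20 -> drop (> snap)
  v15 WRITE b 15 -> drop (> snap)
  v16 WRITE b 22 -> drop (> snap)
  v17 WRITE a 23 -> skip
  v18 WRITE a 6 -> skip
  v19 WRITE b 32 -> drop (> snap)
  v20 WRITE b 45 -> drop (> snap)
  v21 WRITE b 43 -> drop (> snap)
  v22 WRITE b 20 -> drop (> snap)
  v23 WRITE a 19 -> skip
Collected: [(5, 18), (7, 15), (8, 44), (9, 27), (11, 2), (12, 37), (13, 45)]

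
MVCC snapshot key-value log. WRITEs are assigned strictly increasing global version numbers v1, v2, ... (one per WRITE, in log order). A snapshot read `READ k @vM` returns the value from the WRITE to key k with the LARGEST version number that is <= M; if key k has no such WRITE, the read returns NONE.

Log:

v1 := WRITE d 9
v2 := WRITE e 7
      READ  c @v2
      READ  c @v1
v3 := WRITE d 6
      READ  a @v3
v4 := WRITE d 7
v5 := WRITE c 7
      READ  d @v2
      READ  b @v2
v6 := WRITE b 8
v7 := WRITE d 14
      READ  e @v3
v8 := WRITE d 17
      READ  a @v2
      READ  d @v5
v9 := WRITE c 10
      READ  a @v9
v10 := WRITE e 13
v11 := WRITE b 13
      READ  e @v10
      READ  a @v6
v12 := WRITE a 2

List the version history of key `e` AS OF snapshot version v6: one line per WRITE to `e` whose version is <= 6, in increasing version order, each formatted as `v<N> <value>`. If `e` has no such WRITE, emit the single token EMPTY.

Answer: v2 7

Derivation:
Scan writes for key=e with version <= 6:
  v1 WRITE d 9 -> skip
  v2 WRITE e 7 -> keep
  v3 WRITE d 6 -> skip
  v4 WRITE d 7 -> skip
  v5 WRITE c 7 -> skip
  v6 WRITE b 8 -> skip
  v7 WRITE d 14 -> skip
  v8 WRITE d 17 -> skip
  v9 WRITE c 10 -> skip
  v10 WRITE e 13 -> drop (> snap)
  v11 WRITE b 13 -> skip
  v12 WRITE a 2 -> skip
Collected: [(2, 7)]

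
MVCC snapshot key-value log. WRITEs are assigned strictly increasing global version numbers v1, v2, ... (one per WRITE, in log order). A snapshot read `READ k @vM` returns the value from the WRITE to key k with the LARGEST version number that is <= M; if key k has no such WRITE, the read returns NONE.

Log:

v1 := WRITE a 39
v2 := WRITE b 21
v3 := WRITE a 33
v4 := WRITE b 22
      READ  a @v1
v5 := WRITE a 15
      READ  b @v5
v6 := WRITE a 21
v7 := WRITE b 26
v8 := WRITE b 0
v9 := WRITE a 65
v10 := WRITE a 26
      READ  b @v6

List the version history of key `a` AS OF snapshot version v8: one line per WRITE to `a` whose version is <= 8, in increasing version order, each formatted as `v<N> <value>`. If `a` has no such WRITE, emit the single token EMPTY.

Scan writes for key=a with version <= 8:
  v1 WRITE a 39 -> keep
  v2 WRITE b 21 -> skip
  v3 WRITE a 33 -> keep
  v4 WRITE b 22 -> skip
  v5 WRITE a 15 -> keep
  v6 WRITE a 21 -> keep
  v7 WRITE b 26 -> skip
  v8 WRITE b 0 -> skip
  v9 WRITE a 65 -> drop (> snap)
  v10 WRITE a 26 -> drop (> snap)
Collected: [(1, 39), (3, 33), (5, 15), (6, 21)]

Answer: v1 39
v3 33
v5 15
v6 21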